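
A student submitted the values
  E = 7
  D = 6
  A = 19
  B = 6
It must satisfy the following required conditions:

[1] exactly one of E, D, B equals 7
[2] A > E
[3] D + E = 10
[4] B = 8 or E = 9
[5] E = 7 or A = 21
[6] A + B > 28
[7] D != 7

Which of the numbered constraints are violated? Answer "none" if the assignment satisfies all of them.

Constraints 3, 4, 6 are violated.

[1] E=7, D=6, B=6; 1 of them equals 7 — holds.
[2] A = 19, E = 7; 19 > 7 — holds.
[3] D + E = 6 + 7 = 13, not 10 — does not hold.
[4] B = 6 ≠ 8 and E = 7 ≠ 9; both disjuncts false — does not hold.
[5] E = 7 = 7 (first disjunct) — holds.
[6] A + B = 19 + 6 = 25; 25 ≤ 28, bound 28 not met — does not hold.
[7] D = 6, and 6 ≠ 7 — holds.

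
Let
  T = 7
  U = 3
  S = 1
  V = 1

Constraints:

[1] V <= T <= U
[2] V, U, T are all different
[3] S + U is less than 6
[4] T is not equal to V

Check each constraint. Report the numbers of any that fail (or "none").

The assignment fails constraint 1.

[1] values 1, 7, 3; T = 7 is not <= U = 3 — fails.
[2] values 1, 3, 7 are pairwise distinct — holds.
[3] S + U = 1 + 3 = 4; 4 < 6 — holds.
[4] T = 7, V = 1; distinct — holds.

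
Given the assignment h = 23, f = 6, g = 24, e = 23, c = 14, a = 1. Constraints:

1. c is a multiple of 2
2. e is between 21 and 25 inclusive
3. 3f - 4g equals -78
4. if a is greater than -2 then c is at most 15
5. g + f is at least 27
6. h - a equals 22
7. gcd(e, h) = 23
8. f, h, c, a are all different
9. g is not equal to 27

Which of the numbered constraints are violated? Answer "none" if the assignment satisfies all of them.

1. 14 / 2 = 7, so 2 divides 14 — holds.
2. e = 23 lies in [21, 25] — holds.
3. 3f - 4g = 3(6) - 4(24) = -78 — holds.
4. a = 1 > -2, so we need c ≤ 15; c = 14 ≤ 15 — holds.
5. g + f = 24 + 6 = 30; 30 ≥ 27 — holds.
6. h - a = 23 - 1 = 22 — holds.
7. gcd(23, 23) = 23 — holds.
8. values 6, 23, 14, 1 are pairwise distinct — holds.
9. g = 24, and 24 ≠ 27 — holds.

The assignment satisfies every constraint.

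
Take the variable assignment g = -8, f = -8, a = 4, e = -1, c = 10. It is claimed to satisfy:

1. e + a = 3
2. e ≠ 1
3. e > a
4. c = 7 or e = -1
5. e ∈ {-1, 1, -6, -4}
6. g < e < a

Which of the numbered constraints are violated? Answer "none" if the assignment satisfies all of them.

1. e + a = -1 + 4 = 3 — holds.
2. e = -1, and -1 ≠ 1 — holds.
3. e = -1, a = 4; -1 ≤ 4 (want >) — fails.
4. c = 10 ≠ 7, but e = -1 = -1 (second disjunct) — holds.
5. e = -1 is in {-1, 1, -6, -4} — holds.
6. values -8 < -1 < 4 — holds.

No — constraint 3 is not satisfied.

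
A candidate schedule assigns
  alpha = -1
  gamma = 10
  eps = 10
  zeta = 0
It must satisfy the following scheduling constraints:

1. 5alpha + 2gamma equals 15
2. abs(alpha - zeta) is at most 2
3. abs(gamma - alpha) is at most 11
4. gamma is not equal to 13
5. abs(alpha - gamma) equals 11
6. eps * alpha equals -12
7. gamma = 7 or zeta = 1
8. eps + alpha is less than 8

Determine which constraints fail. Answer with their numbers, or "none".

Violated: 6, 7, 8.

1. 5alpha + 2gamma = 5(-1) + 2(10) = 15 — holds.
2. abs(-1 - 0) = 1; 1 ≤ 2 — holds.
3. abs(10 - (-1)) = 11; 11 ≤ 11 — holds.
4. gamma = 10, and 10 ≠ 13 — holds.
5. abs(-1 - 10) = 11 — holds.
6. eps * alpha = 10 * (-1) = -10, not -12 — fails.
7. gamma = 10 ≠ 7 and zeta = 0 ≠ 1; both disjuncts false — fails.
8. eps + alpha = 10 + (-1) = 9; 9 ≥ 8, bound 8 not met — fails.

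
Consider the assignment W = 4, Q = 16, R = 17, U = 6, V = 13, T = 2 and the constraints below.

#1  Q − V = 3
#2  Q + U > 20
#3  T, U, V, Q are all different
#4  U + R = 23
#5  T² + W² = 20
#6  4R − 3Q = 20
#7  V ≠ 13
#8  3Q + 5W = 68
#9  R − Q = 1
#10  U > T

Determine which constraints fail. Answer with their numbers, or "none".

No — constraint 7 is not satisfied.

#1 Q − V = 16 − 13 = 3  ✔
#2 Q + U = 16 + 6 = 22; 22 > 20  ✔
#3 values 2, 6, 13, 16 are pairwise distinct  ✔
#4 U + R = 6 + 17 = 23  ✔
#5 T² + W² = 2² + 4² = 4 + 16 = 20  ✔
#6 4R − 3Q = 4(17) − 3(16) = 20  ✔
#7 V = 13, but 13 is required to differ  ✘
#8 3Q + 5W = 3(16) + 5(4) = 68  ✔
#9 R − Q = 17 − 16 = 1  ✔
#10 U = 6, T = 2; 6 > 2  ✔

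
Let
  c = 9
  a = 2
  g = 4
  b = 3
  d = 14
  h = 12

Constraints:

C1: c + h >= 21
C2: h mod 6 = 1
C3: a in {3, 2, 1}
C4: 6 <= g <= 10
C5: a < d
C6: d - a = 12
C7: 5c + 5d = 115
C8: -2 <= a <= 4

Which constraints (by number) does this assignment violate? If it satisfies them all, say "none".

C1: c + h = 9 + 12 = 21; 21 ≥ 21  true
C2: 12 mod 6 = 0, not 1  false
C3: a = 2 is in {3, 2, 1}  true
C4: g = 4 is outside [6, 10]  false
C5: a = 2, d = 14; 2 < 14  true
C6: d - a = 14 - 2 = 12  true
C7: 5c + 5d = 5(9) + 5(14) = 115  true
C8: a = 2 lies in [-2, 4]  true

No — constraints 2 and 4 are not satisfied.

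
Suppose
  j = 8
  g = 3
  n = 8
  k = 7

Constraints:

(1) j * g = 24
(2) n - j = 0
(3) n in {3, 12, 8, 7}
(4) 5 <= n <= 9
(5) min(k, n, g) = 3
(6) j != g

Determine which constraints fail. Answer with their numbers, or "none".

The assignment satisfies every constraint.

(1) j * g = 8 * 3 = 24  OK
(2) n - j = 8 - 8 = 0  OK
(3) n = 8 is in {3, 12, 8, 7}  OK
(4) n = 8 lies in [5, 9]  OK
(5) min(7, 8, 3) = 3  OK
(6) j = 8, g = 3; distinct  OK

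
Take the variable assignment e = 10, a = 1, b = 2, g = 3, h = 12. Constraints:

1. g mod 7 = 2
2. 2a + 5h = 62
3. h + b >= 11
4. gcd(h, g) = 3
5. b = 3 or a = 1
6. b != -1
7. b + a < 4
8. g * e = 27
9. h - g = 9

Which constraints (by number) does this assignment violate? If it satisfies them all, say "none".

1. 3 mod 7 = 3, not 2  FAIL
2. 2a + 5h = 2(1) + 5(12) = 62  OK
3. h + b = 12 + 2 = 14; 14 ≥ 11  OK
4. gcd(12, 3) = 3  OK
5. b = 2 ≠ 3, but a = 1 = 1 (second disjunct)  OK
6. b = 2, and 2 ≠ -1  OK
7. b + a = 2 + 1 = 3; 3 < 4  OK
8. g * e = 3 * 10 = 30, not 27  FAIL
9. h - g = 12 - 3 = 9  OK

No — constraints 1 and 8 are not satisfied.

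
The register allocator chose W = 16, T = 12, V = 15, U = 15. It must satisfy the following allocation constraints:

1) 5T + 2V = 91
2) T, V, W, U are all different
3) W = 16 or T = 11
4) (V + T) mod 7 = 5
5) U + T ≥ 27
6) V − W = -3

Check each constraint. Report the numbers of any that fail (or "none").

1) 5T + 2V = 5(12) + 2(15) = 90, not 91 — does not hold.
2) V = U = 15, not all different — does not hold.
3) W = 16 = 16 (first disjunct) — holds.
4) V + T = 27; 27 mod 7 = 6, not 5 — does not hold.
5) U + T = 15 + 12 = 27; 27 ≥ 27 — holds.
6) V − W = 15 − 16 = -1, not -3 — does not hold.

Constraints 1, 2, 4, and 6 are violated.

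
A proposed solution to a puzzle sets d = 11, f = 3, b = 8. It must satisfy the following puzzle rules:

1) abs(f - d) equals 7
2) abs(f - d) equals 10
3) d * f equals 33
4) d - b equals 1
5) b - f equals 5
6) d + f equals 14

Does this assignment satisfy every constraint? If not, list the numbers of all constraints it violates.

No — constraints 1, 2, and 4 are not satisfied.

1) abs(3 - 11) = 8, not 7 — violated.
2) abs(3 - 11) = 8, not 10 — violated.
3) d * f = 11 * 3 = 33 — OK.
4) d - b = 11 - 8 = 3, not 1 — violated.
5) b - f = 8 - 3 = 5 — OK.
6) d + f = 11 + 3 = 14 — OK.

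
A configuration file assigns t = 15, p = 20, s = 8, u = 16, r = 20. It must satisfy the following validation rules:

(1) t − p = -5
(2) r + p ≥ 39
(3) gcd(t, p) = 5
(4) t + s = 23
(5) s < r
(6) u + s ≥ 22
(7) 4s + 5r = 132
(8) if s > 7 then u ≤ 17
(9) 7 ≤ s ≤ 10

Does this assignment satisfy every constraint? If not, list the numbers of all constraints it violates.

No violations.

(1) t − p = 15 − 20 = -5 — satisfied.
(2) r + p = 20 + 20 = 40; 40 ≥ 39 — satisfied.
(3) gcd(15, 20) = 5 — satisfied.
(4) t + s = 15 + 8 = 23 — satisfied.
(5) s = 8, r = 20; 8 < 20 — satisfied.
(6) u + s = 16 + 8 = 24; 24 ≥ 22 — satisfied.
(7) 4s + 5r = 4(8) + 5(20) = 132 — satisfied.
(8) s = 8 > 7, so we need u ≤ 17; u = 16 ≤ 17 — satisfied.
(9) s = 8 lies in [7, 10] — satisfied.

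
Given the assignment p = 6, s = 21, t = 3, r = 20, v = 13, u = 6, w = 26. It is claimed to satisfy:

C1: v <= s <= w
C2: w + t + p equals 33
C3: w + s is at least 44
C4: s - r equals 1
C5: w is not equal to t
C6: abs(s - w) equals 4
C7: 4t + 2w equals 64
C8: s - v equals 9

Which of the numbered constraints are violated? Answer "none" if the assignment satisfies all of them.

C1: values 13 <= 21 <= 26 — holds.
C2: w + t + p = 26 + 3 + 6 = 35, not 33 — does not hold.
C3: w + s = 26 + 21 = 47; 47 ≥ 44 — holds.
C4: s - r = 21 - 20 = 1 — holds.
C5: w = 26, t = 3; distinct — holds.
C6: abs(21 - 26) = 5, not 4 — does not hold.
C7: 4t + 2w = 4(3) + 2(26) = 64 — holds.
C8: s - v = 21 - 13 = 8, not 9 — does not hold.

Constraints 2, 6, and 8 do not hold.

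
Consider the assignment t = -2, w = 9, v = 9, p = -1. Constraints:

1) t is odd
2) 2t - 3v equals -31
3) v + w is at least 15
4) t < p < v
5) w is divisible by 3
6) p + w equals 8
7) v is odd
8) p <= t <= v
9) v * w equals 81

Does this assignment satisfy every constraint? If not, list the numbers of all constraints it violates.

Violated: 1 and 8.

1) t = -2 is even — fails.
2) 2t - 3v = 2(-2) - 3(9) = -31 — holds.
3) v + w = 9 + 9 = 18; 18 ≥ 15 — holds.
4) values -2 < -1 < 9 — holds.
5) 9 / 3 = 3, so 3 divides 9 — holds.
6) p + w = -1 + 9 = 8 — holds.
7) v = 9 is odd — holds.
8) values -1, -2, 9; p = -1 is not <= t = -2 — fails.
9) v * w = 9 * 9 = 81 — holds.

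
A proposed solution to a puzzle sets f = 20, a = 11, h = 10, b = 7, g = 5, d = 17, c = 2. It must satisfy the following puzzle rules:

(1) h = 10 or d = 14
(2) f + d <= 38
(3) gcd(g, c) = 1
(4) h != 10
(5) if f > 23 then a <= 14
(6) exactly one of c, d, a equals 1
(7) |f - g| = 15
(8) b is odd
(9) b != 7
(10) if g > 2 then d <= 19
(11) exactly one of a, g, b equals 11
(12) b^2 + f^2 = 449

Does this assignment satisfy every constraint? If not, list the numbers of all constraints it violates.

(1) h = 10 = 10 (first disjunct)  OK
(2) f + d = 20 + 17 = 37; 37 ≤ 38  OK
(3) gcd(5, 2) = 1  OK
(4) h = 10, but 10 is required to differ  FAIL
(5) f = 20, not > 23; antecedent false, conditional vacuously true  OK
(6) c=2, d=17, a=11; 0 of them equal 1, not exactly one  FAIL
(7) |20 - 5| = 15  OK
(8) b = 7 is odd  OK
(9) b = 7, but 7 is required to differ  FAIL
(10) g = 5 > 2, so we need d ≤ 19; d = 17 ≤ 19  OK
(11) a=11, g=5, b=7; 1 of them equals 11  OK
(12) b^2 + f^2 = 7^2 + 20^2 = 49 + 400 = 449  OK

The assignment fails constraints 4, 6, 9.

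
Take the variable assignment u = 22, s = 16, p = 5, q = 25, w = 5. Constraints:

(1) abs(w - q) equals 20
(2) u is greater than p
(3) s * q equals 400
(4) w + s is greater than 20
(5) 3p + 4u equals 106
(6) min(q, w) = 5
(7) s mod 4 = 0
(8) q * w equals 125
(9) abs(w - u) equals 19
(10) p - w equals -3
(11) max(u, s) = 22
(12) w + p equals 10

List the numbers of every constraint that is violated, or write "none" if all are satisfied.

Constraints 5, 9, 10 do not hold.

(1) abs(5 - 25) = 20 — holds.
(2) u = 22, p = 5; 22 > 5 — holds.
(3) s * q = 16 * 25 = 400 — holds.
(4) w + s = 5 + 16 = 21; 21 > 20 — holds.
(5) 3p + 4u = 3(5) + 4(22) = 103, not 106 — fails.
(6) min(25, 5) = 5 — holds.
(7) 16 mod 4 = 0 — holds.
(8) q * w = 25 * 5 = 125 — holds.
(9) abs(5 - 22) = 17, not 19 — fails.
(10) p - w = 5 - 5 = 0, not -3 — fails.
(11) max(22, 16) = 22 — holds.
(12) w + p = 5 + 5 = 10 — holds.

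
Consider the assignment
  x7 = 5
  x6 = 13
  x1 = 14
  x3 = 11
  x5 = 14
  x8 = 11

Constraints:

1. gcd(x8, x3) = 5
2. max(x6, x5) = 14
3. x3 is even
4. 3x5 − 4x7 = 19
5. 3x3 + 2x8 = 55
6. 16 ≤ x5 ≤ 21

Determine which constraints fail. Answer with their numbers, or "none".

1. gcd(11, 11) = 11, not 5  ✘
2. max(13, 14) = 14  ✔
3. x3 = 11 is odd  ✘
4. 3x5 − 4x7 = 3(14) − 4(5) = 22, not 19  ✘
5. 3x3 + 2x8 = 3(11) + 2(11) = 55  ✔
6. x5 = 14 is outside [16, 21]  ✘

Violated: 1, 3, 4, 6.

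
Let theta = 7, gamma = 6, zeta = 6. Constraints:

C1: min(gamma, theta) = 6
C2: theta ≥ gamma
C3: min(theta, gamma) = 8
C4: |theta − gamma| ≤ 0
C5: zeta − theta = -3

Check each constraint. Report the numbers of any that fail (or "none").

Constraints 3, 4, and 5 do not hold.

C1: min(6, 7) = 6 — holds.
C2: theta = 7, gamma = 6; 7 ≥ 6 — holds.
C3: min(7, 6) = 6, not 8 — fails.
C4: |7 − 6| = 1; 1 > 0, exceeds bound 0 — fails.
C5: zeta − theta = 6 − 7 = -1, not -3 — fails.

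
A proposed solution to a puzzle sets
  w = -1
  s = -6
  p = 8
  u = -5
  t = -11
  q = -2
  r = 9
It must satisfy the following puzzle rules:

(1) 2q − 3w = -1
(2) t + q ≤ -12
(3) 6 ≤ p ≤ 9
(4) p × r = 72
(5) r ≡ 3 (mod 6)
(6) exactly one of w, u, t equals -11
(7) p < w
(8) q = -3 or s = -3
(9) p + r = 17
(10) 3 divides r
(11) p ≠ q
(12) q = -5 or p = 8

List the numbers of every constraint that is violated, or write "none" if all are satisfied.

The assignment fails constraints 7 and 8.

(1) 2q − 3w = 2(-2) − 3(-1) = -1 — holds.
(2) t + q = -11 + (-2) = -13; -13 ≤ -12 — holds.
(3) p = 8 lies in [6, 9] — holds.
(4) p × r = 8 × 9 = 72 — holds.
(5) 9 mod 6 = 3 — holds.
(6) w=-1, u=-5, t=-11; 1 of them equals -11 — holds.
(7) p = 8, w = -1; 8 ≥ -1 (want <) — fails.
(8) q = -2 ≠ -3 and s = -6 ≠ -3; both disjuncts false — fails.
(9) p + r = 8 + 9 = 17 — holds.
(10) 9 / 3 = 3, so 3 divides 9 — holds.
(11) p = 8, q = -2; distinct — holds.
(12) q = -2 ≠ -5, but p = 8 = 8 (second disjunct) — holds.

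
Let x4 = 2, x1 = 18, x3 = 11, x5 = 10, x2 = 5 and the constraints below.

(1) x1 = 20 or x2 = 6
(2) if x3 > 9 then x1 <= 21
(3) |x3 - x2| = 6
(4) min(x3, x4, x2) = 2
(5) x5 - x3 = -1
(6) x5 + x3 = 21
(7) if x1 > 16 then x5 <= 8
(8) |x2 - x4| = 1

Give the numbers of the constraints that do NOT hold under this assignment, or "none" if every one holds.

(1) x1 = 18 ≠ 20 and x2 = 5 ≠ 6; both disjuncts false  fails
(2) x3 = 11 > 9, so we need x1 ≤ 21; x1 = 18 ≤ 21  holds
(3) |11 - 5| = 6  holds
(4) min(11, 2, 5) = 2  holds
(5) x5 - x3 = 10 - 11 = -1  holds
(6) x5 + x3 = 10 + 11 = 21  holds
(7) x1 = 18 > 16, so we need x5 ≤ 8; but x5 = 10 > 8  fails
(8) |5 - 2| = 3, not 1  fails

Constraints 1, 7, and 8 are violated.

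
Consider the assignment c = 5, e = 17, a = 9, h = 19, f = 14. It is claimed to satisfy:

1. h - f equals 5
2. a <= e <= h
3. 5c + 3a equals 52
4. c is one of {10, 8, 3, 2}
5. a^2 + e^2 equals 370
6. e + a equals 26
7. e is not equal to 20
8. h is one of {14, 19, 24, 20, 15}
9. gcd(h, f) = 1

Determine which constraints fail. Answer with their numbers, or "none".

The assignment fails constraint 4.

1. h - f = 19 - 14 = 5  yes
2. values 9 <= 17 <= 19  yes
3. 5c + 3a = 5(5) + 3(9) = 52  yes
4. c = 5 is not in {10, 8, 3, 2}  no
5. a^2 + e^2 = 9^2 + 17^2 = 81 + 289 = 370  yes
6. e + a = 17 + 9 = 26  yes
7. e = 17, and 17 ≠ 20  yes
8. h = 19 is in {14, 19, 24, 20, 15}  yes
9. gcd(19, 14) = 1  yes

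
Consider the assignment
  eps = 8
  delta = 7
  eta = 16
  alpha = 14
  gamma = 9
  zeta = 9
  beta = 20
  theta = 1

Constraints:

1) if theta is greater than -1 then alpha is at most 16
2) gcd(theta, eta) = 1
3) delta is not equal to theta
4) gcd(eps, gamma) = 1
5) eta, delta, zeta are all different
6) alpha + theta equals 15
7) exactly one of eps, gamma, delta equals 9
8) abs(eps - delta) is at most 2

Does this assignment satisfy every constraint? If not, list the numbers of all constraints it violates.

1) theta = 1 > -1, so we need alpha ≤ 16; alpha = 14 ≤ 16  OK
2) gcd(1, 16) = 1  OK
3) delta = 7, theta = 1; distinct  OK
4) gcd(8, 9) = 1  OK
5) values 16, 7, 9 are pairwise distinct  OK
6) alpha + theta = 14 + 1 = 15  OK
7) eps=8, gamma=9, delta=7; 1 of them equals 9  OK
8) abs(8 - 7) = 1; 1 ≤ 2  OK

No violations.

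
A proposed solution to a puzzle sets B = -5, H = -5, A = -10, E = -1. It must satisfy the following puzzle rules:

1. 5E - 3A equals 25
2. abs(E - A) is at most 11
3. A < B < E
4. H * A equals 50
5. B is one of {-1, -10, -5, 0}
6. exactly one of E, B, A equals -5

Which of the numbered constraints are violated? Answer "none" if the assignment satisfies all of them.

No violations.

1. 5E - 3A = 5(-1) - 3(-10) = 25  OK
2. abs(-1 - (-10)) = 9; 9 ≤ 11  OK
3. values -10 < -5 < -1  OK
4. H * A = -5 * (-10) = 50  OK
5. B = -5 is in {-1, -10, -5, 0}  OK
6. E=-1, B=-5, A=-10; 1 of them equals -5  OK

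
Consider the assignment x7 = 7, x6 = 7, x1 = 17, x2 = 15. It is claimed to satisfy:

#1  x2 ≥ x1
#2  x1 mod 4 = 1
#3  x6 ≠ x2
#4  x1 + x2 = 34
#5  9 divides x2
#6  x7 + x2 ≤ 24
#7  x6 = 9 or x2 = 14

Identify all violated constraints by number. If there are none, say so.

#1 x2 = 15, x1 = 17; 15 < 17 (want ≥)  false
#2 17 mod 4 = 1  true
#3 x6 = 7, x2 = 15; distinct  true
#4 x1 + x2 = 17 + 15 = 32, not 34  false
#5 15 = 9×1 + 6, so 9 does not divide 15  false
#6 x7 + x2 = 7 + 15 = 22; 22 ≤ 24  true
#7 x6 = 7 ≠ 9 and x2 = 15 ≠ 14; both disjuncts false  false

Constraints 1, 4, 5, 7 do not hold.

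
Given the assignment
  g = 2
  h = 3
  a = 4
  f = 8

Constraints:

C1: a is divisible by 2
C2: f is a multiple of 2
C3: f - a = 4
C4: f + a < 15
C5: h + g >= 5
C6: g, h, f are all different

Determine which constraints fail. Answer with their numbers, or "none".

C1: 4 / 2 = 2, so 2 divides 4 — OK.
C2: 8 / 2 = 4, so 2 divides 8 — OK.
C3: f - a = 8 - 4 = 4 — OK.
C4: f + a = 8 + 4 = 12; 12 < 15 — OK.
C5: h + g = 3 + 2 = 5; 5 ≥ 5 — OK.
C6: values 2, 3, 8 are pairwise distinct — OK.

All constraints are satisfied.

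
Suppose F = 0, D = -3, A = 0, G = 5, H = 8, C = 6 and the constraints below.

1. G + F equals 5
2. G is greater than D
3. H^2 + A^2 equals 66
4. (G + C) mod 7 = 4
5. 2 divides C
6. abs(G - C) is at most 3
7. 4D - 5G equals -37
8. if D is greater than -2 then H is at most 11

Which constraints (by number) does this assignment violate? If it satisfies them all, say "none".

Violated: 3.

1. G + F = 5 + 0 = 5  ✓
2. G = 5, D = -3; 5 > -3  ✓
3. H^2 + A^2 = 8^2 + 0^2 = 64 + 0 = 64, not 66  ✗
4. G + C = 11; 11 mod 7 = 4  ✓
5. 6 / 2 = 3, so 2 divides 6  ✓
6. abs(5 - 6) = 1; 1 ≤ 3  ✓
7. 4D - 5G = 4(-3) - 5(5) = -37  ✓
8. D = -3, not > -2; antecedent false, conditional vacuously true  ✓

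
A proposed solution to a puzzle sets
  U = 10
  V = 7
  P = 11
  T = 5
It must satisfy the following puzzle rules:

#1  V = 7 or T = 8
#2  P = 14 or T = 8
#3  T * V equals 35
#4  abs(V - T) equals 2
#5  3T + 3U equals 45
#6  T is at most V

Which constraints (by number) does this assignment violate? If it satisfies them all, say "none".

Constraint 2 is violated.

#1 V = 7 = 7 (first disjunct)  holds
#2 P = 11 ≠ 14 and T = 5 ≠ 8; both disjuncts false  fails
#3 T * V = 5 * 7 = 35  holds
#4 abs(7 - 5) = 2  holds
#5 3T + 3U = 3(5) + 3(10) = 45  holds
#6 T = 5, V = 7; 5 ≤ 7  holds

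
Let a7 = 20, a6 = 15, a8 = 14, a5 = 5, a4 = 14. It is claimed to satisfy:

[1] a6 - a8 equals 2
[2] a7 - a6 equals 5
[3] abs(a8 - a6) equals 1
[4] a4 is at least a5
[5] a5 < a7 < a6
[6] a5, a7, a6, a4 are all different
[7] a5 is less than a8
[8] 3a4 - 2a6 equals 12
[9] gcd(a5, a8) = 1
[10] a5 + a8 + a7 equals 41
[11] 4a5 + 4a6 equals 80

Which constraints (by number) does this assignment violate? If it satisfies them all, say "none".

[1] a6 - a8 = 15 - 14 = 1, not 2 — violated.
[2] a7 - a6 = 20 - 15 = 5 — OK.
[3] abs(14 - 15) = 1 — OK.
[4] a4 = 14, a5 = 5; 14 ≥ 5 — OK.
[5] values 5, 20, 15; a7 = 20 is not < a6 = 15 — violated.
[6] values 5, 20, 15, 14 are pairwise distinct — OK.
[7] a5 = 5, a8 = 14; 5 < 14 — OK.
[8] 3a4 - 2a6 = 3(14) - 2(15) = 12 — OK.
[9] gcd(5, 14) = 1 — OK.
[10] a5 + a8 + a7 = 5 + 14 + 20 = 39, not 41 — violated.
[11] 4a5 + 4a6 = 4(5) + 4(15) = 80 — OK.

Constraints 1, 5, and 10 do not hold.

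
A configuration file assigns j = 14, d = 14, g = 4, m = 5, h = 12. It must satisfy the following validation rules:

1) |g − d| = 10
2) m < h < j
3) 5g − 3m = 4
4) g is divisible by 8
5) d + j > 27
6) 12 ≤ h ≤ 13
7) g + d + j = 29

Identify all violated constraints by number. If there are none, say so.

1) |4 − 14| = 10 — OK.
2) values 5 < 12 < 14 — OK.
3) 5g − 3m = 5(4) − 3(5) = 5, not 4 — violated.
4) 4 = 8×0 + 4, so 8 does not divide 4 — violated.
5) d + j = 14 + 14 = 28; 28 > 27 — OK.
6) h = 12 lies in [12, 13] — OK.
7) g + d + j = 4 + 14 + 14 = 32, not 29 — violated.

No — constraints 3, 4, and 7 are not satisfied.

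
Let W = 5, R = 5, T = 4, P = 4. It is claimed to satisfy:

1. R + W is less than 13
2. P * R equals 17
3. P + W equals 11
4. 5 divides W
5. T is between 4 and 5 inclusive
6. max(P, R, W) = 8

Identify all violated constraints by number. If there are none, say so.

No — constraints 2, 3, and 6 are not satisfied.

1. R + W = 5 + 5 = 10; 10 < 13 — holds.
2. P * R = 4 * 5 = 20, not 17 — fails.
3. P + W = 4 + 5 = 9, not 11 — fails.
4. 5 / 5 = 1, so 5 divides 5 — holds.
5. T = 4 lies in [4, 5] — holds.
6. max(4, 5, 5) = 5, not 8 — fails.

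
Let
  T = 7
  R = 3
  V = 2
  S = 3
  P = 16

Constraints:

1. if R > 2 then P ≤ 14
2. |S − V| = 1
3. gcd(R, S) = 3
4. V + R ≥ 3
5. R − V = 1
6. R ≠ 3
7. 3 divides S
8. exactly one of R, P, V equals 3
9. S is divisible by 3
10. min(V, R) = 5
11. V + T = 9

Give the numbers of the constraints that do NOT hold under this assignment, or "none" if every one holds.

1. R = 3 > 2, so we need P ≤ 14; but P = 16 > 14 — does not hold.
2. |3 − 2| = 1 — holds.
3. gcd(3, 3) = 3 — holds.
4. V + R = 2 + 3 = 5; 5 ≥ 3 — holds.
5. R − V = 3 − 2 = 1 — holds.
6. R = 3, but 3 is required to differ — does not hold.
7. 3 / 3 = 1, so 3 divides 3 — holds.
8. R=3, P=16, V=2; 1 of them equals 3 — holds.
9. 3 / 3 = 1, so 3 divides 3 — holds.
10. min(2, 3) = 2, not 5 — does not hold.
11. V + T = 2 + 7 = 9 — holds.

Constraints 1, 6, and 10 are violated.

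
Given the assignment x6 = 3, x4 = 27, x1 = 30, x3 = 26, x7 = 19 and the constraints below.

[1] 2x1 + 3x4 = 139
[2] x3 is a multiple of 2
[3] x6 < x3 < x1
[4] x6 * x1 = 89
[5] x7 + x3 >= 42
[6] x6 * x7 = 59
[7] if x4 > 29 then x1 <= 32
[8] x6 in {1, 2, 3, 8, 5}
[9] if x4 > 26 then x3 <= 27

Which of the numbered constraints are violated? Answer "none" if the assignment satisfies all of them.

[1] 2x1 + 3x4 = 2(30) + 3(27) = 141, not 139  ✘
[2] 26 / 2 = 13, so 2 divides 26  ✔
[3] values 3 < 26 < 30  ✔
[4] x6 * x1 = 3 * 30 = 90, not 89  ✘
[5] x7 + x3 = 19 + 26 = 45; 45 ≥ 42  ✔
[6] x6 * x7 = 3 * 19 = 57, not 59  ✘
[7] x4 = 27, not > 29; antecedent false, conditional vacuously true  ✔
[8] x6 = 3 is in {1, 2, 3, 8, 5}  ✔
[9] x4 = 27 > 26, so we need x3 ≤ 27; x3 = 26 ≤ 27  ✔

Violated: 1, 4, and 6.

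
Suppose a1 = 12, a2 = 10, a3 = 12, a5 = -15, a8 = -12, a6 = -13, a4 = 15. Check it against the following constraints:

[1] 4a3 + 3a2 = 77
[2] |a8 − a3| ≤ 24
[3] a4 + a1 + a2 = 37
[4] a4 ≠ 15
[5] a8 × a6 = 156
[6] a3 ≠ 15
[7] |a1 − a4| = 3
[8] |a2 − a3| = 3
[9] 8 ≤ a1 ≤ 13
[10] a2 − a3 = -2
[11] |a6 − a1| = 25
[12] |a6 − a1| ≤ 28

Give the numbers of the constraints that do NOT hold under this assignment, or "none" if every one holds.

The assignment fails constraints 1, 4, and 8.

[1] 4a3 + 3a2 = 4(12) + 3(10) = 78, not 77  ✗
[2] |-12 − 12| = 24; 24 ≤ 24  ✓
[3] a4 + a1 + a2 = 15 + 12 + 10 = 37  ✓
[4] a4 = 15, but 15 is required to differ  ✗
[5] a8 × a6 = -12 × (-13) = 156  ✓
[6] a3 = 12, and 12 ≠ 15  ✓
[7] |12 − 15| = 3  ✓
[8] |10 − 12| = 2, not 3  ✗
[9] a1 = 12 lies in [8, 13]  ✓
[10] a2 − a3 = 10 − 12 = -2  ✓
[11] |-13 − 12| = 25  ✓
[12] |-13 − 12| = 25; 25 ≤ 28  ✓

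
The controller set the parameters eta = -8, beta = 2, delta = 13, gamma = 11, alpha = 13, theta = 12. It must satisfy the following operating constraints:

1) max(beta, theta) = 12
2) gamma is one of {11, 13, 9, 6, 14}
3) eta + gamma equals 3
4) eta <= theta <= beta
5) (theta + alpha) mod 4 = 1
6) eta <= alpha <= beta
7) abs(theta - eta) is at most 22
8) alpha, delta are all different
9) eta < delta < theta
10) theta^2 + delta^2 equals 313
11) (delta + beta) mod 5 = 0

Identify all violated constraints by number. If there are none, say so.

1) max(2, 12) = 12  OK
2) gamma = 11 is in {11, 13, 9, 6, 14}  OK
3) eta + gamma = -8 + 11 = 3  OK
4) values -8, 12, 2; theta = 12 is not <= beta = 2  FAIL
5) theta + alpha = 25; 25 mod 4 = 1  OK
6) values -8, 13, 2; alpha = 13 is not <= beta = 2  FAIL
7) abs(12 - (-8)) = 20; 20 ≤ 22  OK
8) alpha = delta = 13, not all different  FAIL
9) values -8, 13, 12; delta = 13 is not < theta = 12  FAIL
10) theta^2 + delta^2 = 12^2 + 13^2 = 144 + 169 = 313  OK
11) delta + beta = 15; 15 mod 5 = 0  OK

No — constraints 4, 6, 8, and 9 are not satisfied.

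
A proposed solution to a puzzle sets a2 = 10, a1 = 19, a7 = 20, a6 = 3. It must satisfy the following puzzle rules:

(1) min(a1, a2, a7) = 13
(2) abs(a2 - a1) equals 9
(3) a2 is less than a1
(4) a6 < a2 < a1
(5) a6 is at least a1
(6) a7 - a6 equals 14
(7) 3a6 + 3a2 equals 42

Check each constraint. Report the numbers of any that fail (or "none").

Constraints 1, 5, 6, and 7 are violated.

(1) min(19, 10, 20) = 10, not 13  ✗
(2) abs(10 - 19) = 9  ✓
(3) a2 = 10, a1 = 19; 10 < 19  ✓
(4) values 3 < 10 < 19  ✓
(5) a6 = 3, a1 = 19; 3 < 19 (want ≥)  ✗
(6) a7 - a6 = 20 - 3 = 17, not 14  ✗
(7) 3a6 + 3a2 = 3(3) + 3(10) = 39, not 42  ✗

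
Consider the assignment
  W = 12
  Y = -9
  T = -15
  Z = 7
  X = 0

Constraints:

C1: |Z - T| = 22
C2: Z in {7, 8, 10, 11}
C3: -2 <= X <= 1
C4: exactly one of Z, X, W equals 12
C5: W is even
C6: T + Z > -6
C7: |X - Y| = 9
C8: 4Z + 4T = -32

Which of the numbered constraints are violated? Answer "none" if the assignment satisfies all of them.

No — constraint 6 is not satisfied.

C1: |7 - (-15)| = 22  true
C2: Z = 7 is in {7, 8, 10, 11}  true
C3: X = 0 lies in [-2, 1]  true
C4: Z=7, X=0, W=12; 1 of them equals 12  true
C5: W = 12 is even  true
C6: T + Z = -15 + 7 = -8; -8 ≤ -6, bound -6 not met  false
C7: |0 - (-9)| = 9  true
C8: 4Z + 4T = 4(7) + 4(-15) = -32  true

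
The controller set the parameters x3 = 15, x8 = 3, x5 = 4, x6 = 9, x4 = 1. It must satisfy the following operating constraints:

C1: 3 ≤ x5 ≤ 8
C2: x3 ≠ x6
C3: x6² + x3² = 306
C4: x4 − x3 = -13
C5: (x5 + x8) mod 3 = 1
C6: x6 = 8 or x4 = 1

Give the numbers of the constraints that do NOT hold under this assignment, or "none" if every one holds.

Constraint 4 does not hold.

C1: x5 = 4 lies in [3, 8]  holds
C2: x3 = 15, x6 = 9; distinct  holds
C3: x6² + x3² = 9² + 15² = 81 + 225 = 306  holds
C4: x4 − x3 = 1 − 15 = -14, not -13  fails
C5: x5 + x8 = 7; 7 mod 3 = 1  holds
C6: x6 = 9 ≠ 8, but x4 = 1 = 1 (second disjunct)  holds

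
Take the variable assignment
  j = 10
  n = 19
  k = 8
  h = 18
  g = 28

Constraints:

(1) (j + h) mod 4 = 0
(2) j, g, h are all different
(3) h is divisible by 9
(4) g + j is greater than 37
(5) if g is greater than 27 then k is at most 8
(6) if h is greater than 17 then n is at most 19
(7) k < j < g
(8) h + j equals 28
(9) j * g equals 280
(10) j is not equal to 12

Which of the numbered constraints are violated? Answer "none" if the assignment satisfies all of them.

(1) j + h = 28; 28 mod 4 = 0 — OK.
(2) values 10, 28, 18 are pairwise distinct — OK.
(3) 18 / 9 = 2, so 9 divides 18 — OK.
(4) g + j = 28 + 10 = 38; 38 > 37 — OK.
(5) g = 28 > 27, so we need k ≤ 8; k = 8 ≤ 8 — OK.
(6) h = 18 > 17, so we need n ≤ 19; n = 19 ≤ 19 — OK.
(7) values 8 < 10 < 28 — OK.
(8) h + j = 18 + 10 = 28 — OK.
(9) j * g = 10 * 28 = 280 — OK.
(10) j = 10, and 10 ≠ 12 — OK.

The assignment satisfies every constraint.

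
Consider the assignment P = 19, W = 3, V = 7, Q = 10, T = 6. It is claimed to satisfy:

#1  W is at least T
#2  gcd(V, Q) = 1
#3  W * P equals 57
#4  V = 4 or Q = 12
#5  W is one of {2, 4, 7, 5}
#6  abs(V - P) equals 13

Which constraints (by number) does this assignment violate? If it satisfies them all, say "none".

Constraints 1, 4, 5, 6 are violated.

#1 W = 3, T = 6; 3 < 6 (want ≥)  no
#2 gcd(7, 10) = 1  yes
#3 W * P = 3 * 19 = 57  yes
#4 V = 7 ≠ 4 and Q = 10 ≠ 12; both disjuncts false  no
#5 W = 3 is not in {2, 4, 7, 5}  no
#6 abs(7 - 19) = 12, not 13  no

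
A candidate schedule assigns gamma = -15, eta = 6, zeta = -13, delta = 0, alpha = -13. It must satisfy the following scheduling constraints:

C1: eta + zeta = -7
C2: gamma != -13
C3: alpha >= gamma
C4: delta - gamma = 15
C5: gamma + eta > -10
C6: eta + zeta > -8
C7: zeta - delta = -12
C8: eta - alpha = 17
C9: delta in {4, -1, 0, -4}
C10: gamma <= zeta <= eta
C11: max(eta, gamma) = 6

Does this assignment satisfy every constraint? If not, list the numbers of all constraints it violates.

Violated: 7 and 8.

C1: eta + zeta = 6 + (-13) = -7  OK
C2: gamma = -15, and -15 ≠ -13  OK
C3: alpha = -13, gamma = -15; -13 ≥ -15  OK
C4: delta - gamma = 0 - (-15) = 15  OK
C5: gamma + eta = -15 + 6 = -9; -9 > -10  OK
C6: eta + zeta = 6 + (-13) = -7; -7 > -8  OK
C7: zeta - delta = -13 - 0 = -13, not -12  FAIL
C8: eta - alpha = 6 - (-13) = 19, not 17  FAIL
C9: delta = 0 is in {4, -1, 0, -4}  OK
C10: values -15 <= -13 <= 6  OK
C11: max(6, -15) = 6  OK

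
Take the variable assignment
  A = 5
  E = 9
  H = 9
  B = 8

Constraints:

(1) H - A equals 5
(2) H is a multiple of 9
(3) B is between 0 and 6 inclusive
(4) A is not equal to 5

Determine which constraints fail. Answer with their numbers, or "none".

(1) H - A = 9 - 5 = 4, not 5  false
(2) 9 / 9 = 1, so 9 divides 9  true
(3) B = 8 is outside [0, 6]  false
(4) A = 5, but 5 is required to differ  false

Constraints 1, 3, and 4 are violated.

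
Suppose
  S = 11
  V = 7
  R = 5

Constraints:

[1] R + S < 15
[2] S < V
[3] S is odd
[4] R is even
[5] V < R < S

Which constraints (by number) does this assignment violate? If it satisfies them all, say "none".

[1] R + S = 5 + 11 = 16; 16 ≥ 15, bound 15 not met  false
[2] S = 11, V = 7; 11 ≥ 7 (want <)  false
[3] S = 11 is odd  true
[4] R = 5 is odd  false
[5] values 7, 5, 11; V = 7 is not < R = 5  false

The assignment fails constraints 1, 2, 4, 5.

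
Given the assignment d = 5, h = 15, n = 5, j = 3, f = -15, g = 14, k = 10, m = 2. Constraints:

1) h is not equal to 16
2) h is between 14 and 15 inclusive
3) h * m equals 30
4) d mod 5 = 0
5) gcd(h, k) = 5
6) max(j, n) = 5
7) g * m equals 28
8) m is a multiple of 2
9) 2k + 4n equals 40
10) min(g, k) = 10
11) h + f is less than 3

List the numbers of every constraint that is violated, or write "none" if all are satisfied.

1) h = 15, and 15 ≠ 16  yes
2) h = 15 lies in [14, 15]  yes
3) h * m = 15 * 2 = 30  yes
4) 5 mod 5 = 0  yes
5) gcd(15, 10) = 5  yes
6) max(3, 5) = 5  yes
7) g * m = 14 * 2 = 28  yes
8) 2 / 2 = 1, so 2 divides 2  yes
9) 2k + 4n = 2(10) + 4(5) = 40  yes
10) min(14, 10) = 10  yes
11) h + f = 15 + (-15) = 0; 0 < 3  yes

Yes — all constraints hold.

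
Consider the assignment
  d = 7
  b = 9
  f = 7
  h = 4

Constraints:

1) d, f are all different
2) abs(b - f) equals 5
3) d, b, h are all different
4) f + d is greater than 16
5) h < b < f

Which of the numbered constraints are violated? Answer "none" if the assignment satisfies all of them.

Violated: 1, 2, 4, 5.

1) d = f = 7, not all different  ✗
2) abs(9 - 7) = 2, not 5  ✗
3) values 7, 9, 4 are pairwise distinct  ✓
4) f + d = 7 + 7 = 14; 14 ≤ 16, bound 16 not met  ✗
5) values 4, 9, 7; b = 9 is not < f = 7  ✗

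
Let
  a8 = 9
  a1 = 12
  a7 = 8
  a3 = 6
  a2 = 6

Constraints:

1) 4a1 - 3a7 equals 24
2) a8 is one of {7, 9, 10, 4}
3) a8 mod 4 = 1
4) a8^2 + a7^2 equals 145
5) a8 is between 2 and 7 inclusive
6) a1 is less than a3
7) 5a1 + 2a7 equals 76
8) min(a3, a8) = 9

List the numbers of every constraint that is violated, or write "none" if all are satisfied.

1) 4a1 - 3a7 = 4(12) - 3(8) = 24 — OK.
2) a8 = 9 is in {7, 9, 10, 4} — OK.
3) 9 mod 4 = 1 — OK.
4) a8^2 + a7^2 = 9^2 + 8^2 = 81 + 64 = 145 — OK.
5) a8 = 9 is outside [2, 7] — violated.
6) a1 = 12, a3 = 6; 12 ≥ 6 (want <) — violated.
7) 5a1 + 2a7 = 5(12) + 2(8) = 76 — OK.
8) min(6, 9) = 6, not 9 — violated.

No — constraints 5, 6, and 8 are not satisfied.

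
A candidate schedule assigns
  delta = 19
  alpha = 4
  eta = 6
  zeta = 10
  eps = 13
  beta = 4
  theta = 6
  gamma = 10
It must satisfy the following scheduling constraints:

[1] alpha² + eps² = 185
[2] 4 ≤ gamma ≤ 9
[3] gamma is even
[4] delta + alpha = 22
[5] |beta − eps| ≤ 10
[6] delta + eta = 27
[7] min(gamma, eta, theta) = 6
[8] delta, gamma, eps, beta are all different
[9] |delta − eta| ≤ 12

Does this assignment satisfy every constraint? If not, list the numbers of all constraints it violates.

Violated: 2, 4, 6, and 9.

[1] alpha² + eps² = 4² + 13² = 16 + 169 = 185 — holds.
[2] gamma = 10 is outside [4, 9] — does not hold.
[3] gamma = 10 is even — holds.
[4] delta + alpha = 19 + 4 = 23, not 22 — does not hold.
[5] |4 − 13| = 9; 9 ≤ 10 — holds.
[6] delta + eta = 19 + 6 = 25, not 27 — does not hold.
[7] min(10, 6, 6) = 6 — holds.
[8] values 19, 10, 13, 4 are pairwise distinct — holds.
[9] |19 − 6| = 13; 13 > 12, exceeds bound 12 — does not hold.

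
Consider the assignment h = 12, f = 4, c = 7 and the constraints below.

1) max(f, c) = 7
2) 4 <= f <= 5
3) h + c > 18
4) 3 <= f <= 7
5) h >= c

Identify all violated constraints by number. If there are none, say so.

Yes — all constraints hold.

1) max(4, 7) = 7  ✓
2) f = 4 lies in [4, 5]  ✓
3) h + c = 12 + 7 = 19; 19 > 18  ✓
4) f = 4 lies in [3, 7]  ✓
5) h = 12, c = 7; 12 ≥ 7  ✓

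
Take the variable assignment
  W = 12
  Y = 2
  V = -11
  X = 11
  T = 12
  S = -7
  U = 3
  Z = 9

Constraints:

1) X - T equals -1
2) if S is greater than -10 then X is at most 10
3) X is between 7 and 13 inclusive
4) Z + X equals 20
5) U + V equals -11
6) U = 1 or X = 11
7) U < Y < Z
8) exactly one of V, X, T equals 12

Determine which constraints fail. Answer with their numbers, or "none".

1) X - T = 11 - 12 = -1 — holds.
2) S = -7 > -10, so we need X ≤ 10; but X = 11 > 10 — does not hold.
3) X = 11 lies in [7, 13] — holds.
4) Z + X = 9 + 11 = 20 — holds.
5) U + V = 3 + (-11) = -8, not -11 — does not hold.
6) U = 3 ≠ 1, but X = 11 = 11 (second disjunct) — holds.
7) values 3, 2, 9; U = 3 is not < Y = 2 — does not hold.
8) V=-11, X=11, T=12; 1 of them equals 12 — holds.

Constraints 2, 5, and 7 are violated.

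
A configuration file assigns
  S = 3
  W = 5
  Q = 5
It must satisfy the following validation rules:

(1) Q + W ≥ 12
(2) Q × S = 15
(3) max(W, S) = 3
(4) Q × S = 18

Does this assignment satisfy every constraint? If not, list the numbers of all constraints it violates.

Constraints 1, 3, 4 do not hold.

(1) Q + W = 5 + 5 = 10; 10 < 12, bound 12 not met  false
(2) Q × S = 5 × 3 = 15  true
(3) max(5, 3) = 5, not 3  false
(4) Q × S = 5 × 3 = 15, not 18  false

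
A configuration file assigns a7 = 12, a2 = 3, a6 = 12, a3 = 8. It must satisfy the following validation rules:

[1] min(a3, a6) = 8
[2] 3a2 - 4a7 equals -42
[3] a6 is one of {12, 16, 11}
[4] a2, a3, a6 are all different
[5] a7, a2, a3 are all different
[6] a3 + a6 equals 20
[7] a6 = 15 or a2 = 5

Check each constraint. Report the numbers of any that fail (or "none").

Constraints 2, 7 do not hold.

[1] min(8, 12) = 8 — holds.
[2] 3a2 - 4a7 = 3(3) - 4(12) = -39, not -42 — fails.
[3] a6 = 12 is in {12, 16, 11} — holds.
[4] values 3, 8, 12 are pairwise distinct — holds.
[5] values 12, 3, 8 are pairwise distinct — holds.
[6] a3 + a6 = 8 + 12 = 20 — holds.
[7] a6 = 12 ≠ 15 and a2 = 3 ≠ 5; both disjuncts false — fails.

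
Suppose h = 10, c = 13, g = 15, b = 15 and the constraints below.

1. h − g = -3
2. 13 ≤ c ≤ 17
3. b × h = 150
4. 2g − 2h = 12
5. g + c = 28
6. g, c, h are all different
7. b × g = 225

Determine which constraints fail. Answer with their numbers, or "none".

1. h − g = 10 − 15 = -5, not -3 — fails.
2. c = 13 lies in [13, 17] — holds.
3. b × h = 15 × 10 = 150 — holds.
4. 2g − 2h = 2(15) − 2(10) = 10, not 12 — fails.
5. g + c = 15 + 13 = 28 — holds.
6. values 15, 13, 10 are pairwise distinct — holds.
7. b × g = 15 × 15 = 225 — holds.

Violated: 1 and 4.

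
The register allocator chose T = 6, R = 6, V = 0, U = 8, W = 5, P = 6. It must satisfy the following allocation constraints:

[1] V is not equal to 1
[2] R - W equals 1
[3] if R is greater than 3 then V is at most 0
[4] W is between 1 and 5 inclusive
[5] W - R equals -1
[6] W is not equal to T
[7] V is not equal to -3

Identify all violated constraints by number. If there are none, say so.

All constraints are satisfied.

[1] V = 0, and 0 ≠ 1 — holds.
[2] R - W = 6 - 5 = 1 — holds.
[3] R = 6 > 3, so we need V ≤ 0; V = 0 ≤ 0 — holds.
[4] W = 5 lies in [1, 5] — holds.
[5] W - R = 5 - 6 = -1 — holds.
[6] W = 5, T = 6; distinct — holds.
[7] V = 0, and 0 ≠ -3 — holds.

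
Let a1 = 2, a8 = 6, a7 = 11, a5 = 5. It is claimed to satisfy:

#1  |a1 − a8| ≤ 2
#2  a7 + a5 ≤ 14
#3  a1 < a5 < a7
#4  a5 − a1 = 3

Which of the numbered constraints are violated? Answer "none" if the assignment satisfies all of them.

Constraints 1, 2 are violated.

#1 |2 − 6| = 4; 4 > 2, exceeds bound 2 — violated.
#2 a7 + a5 = 11 + 5 = 16; 16 > 14, bound 14 not met — violated.
#3 values 2 < 5 < 11 — OK.
#4 a5 − a1 = 5 − 2 = 3 — OK.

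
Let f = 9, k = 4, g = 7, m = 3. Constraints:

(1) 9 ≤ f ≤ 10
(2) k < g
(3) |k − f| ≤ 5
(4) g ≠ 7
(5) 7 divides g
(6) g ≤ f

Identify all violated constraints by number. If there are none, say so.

No — constraint 4 is not satisfied.

(1) f = 9 lies in [9, 10]  true
(2) k = 4, g = 7; 4 < 7  true
(3) |4 − 9| = 5; 5 ≤ 5  true
(4) g = 7, but 7 is required to differ  false
(5) 7 / 7 = 1, so 7 divides 7  true
(6) g = 7, f = 9; 7 ≤ 9  true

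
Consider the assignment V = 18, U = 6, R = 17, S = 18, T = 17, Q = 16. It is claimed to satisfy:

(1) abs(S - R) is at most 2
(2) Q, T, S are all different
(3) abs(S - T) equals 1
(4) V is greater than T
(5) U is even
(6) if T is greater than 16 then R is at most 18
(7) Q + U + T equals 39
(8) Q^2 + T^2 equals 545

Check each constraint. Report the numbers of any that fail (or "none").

Yes — all constraints hold.

(1) abs(18 - 17) = 1; 1 ≤ 2  true
(2) values 16, 17, 18 are pairwise distinct  true
(3) abs(18 - 17) = 1  true
(4) V = 18, T = 17; 18 > 17  true
(5) U = 6 is even  true
(6) T = 17 > 16, so we need R ≤ 18; R = 17 ≤ 18  true
(7) Q + U + T = 16 + 6 + 17 = 39  true
(8) Q^2 + T^2 = 16^2 + 17^2 = 256 + 289 = 545  true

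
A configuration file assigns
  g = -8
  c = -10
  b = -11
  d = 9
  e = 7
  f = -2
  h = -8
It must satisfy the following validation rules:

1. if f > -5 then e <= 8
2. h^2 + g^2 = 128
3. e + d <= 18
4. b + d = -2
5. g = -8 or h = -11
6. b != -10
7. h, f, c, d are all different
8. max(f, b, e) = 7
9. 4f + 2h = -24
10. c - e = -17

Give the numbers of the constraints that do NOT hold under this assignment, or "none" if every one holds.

1. f = -2 > -5, so we need e ≤ 8; e = 7 ≤ 8  OK
2. h^2 + g^2 = (-8)^2 + (-8)^2 = 64 + 64 = 128  OK
3. e + d = 7 + 9 = 16; 16 ≤ 18  OK
4. b + d = -11 + 9 = -2  OK
5. g = -8 = -8 (first disjunct)  OK
6. b = -11, and -11 ≠ -10  OK
7. values -8, -2, -10, 9 are pairwise distinct  OK
8. max(-2, -11, 7) = 7  OK
9. 4f + 2h = 4(-2) + 2(-8) = -24  OK
10. c - e = -10 - 7 = -17  OK

All constraints are satisfied.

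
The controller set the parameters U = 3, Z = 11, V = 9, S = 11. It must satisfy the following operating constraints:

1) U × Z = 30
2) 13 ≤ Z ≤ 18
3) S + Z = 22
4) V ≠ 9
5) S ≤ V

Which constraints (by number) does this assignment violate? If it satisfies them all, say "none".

1) U × Z = 3 × 11 = 33, not 30  ✘
2) Z = 11 is outside [13, 18]  ✘
3) S + Z = 11 + 11 = 22  ✔
4) V = 9, but 9 is required to differ  ✘
5) S = 11, V = 9; 11 > 9 (want ≤)  ✘

The assignment fails constraints 1, 2, 4, 5.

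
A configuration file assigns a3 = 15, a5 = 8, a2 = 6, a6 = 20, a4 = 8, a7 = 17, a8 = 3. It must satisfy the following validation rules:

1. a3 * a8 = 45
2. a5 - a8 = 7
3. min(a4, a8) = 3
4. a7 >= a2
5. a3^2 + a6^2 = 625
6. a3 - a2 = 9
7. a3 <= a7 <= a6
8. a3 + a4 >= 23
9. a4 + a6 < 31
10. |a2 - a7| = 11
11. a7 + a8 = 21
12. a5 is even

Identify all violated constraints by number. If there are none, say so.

1. a3 * a8 = 15 * 3 = 45 — satisfied.
2. a5 - a8 = 8 - 3 = 5, not 7 — violated.
3. min(8, 3) = 3 — satisfied.
4. a7 = 17, a2 = 6; 17 ≥ 6 — satisfied.
5. a3^2 + a6^2 = 15^2 + 20^2 = 225 + 400 = 625 — satisfied.
6. a3 - a2 = 15 - 6 = 9 — satisfied.
7. values 15 <= 17 <= 20 — satisfied.
8. a3 + a4 = 15 + 8 = 23; 23 ≥ 23 — satisfied.
9. a4 + a6 = 8 + 20 = 28; 28 < 31 — satisfied.
10. |6 - 17| = 11 — satisfied.
11. a7 + a8 = 17 + 3 = 20, not 21 — violated.
12. a5 = 8 is even — satisfied.

No — constraints 2, 11 are not satisfied.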